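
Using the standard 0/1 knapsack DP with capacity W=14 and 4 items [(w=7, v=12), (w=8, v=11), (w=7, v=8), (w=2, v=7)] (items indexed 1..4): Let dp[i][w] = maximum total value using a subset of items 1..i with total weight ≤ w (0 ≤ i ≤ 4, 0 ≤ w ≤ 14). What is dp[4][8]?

12

i\w   0   1   2   3   4   5   6   7   8   9  10  11  12  13  14
  0   0   0   0   0   0   0   0   0   0   0   0   0   0   0   0
  1   0   0   0   0   0   0   0  12  12  12  12  12  12  12  12
  2   0   0   0   0   0   0   0  12  12  12  12  12  12  12  12
  3   0   0   0   0   0   0   0  12  12  12  12  12  12  12  20
  4   0   0   7   7   7   7   7  12  12  19  19  19  19  19  20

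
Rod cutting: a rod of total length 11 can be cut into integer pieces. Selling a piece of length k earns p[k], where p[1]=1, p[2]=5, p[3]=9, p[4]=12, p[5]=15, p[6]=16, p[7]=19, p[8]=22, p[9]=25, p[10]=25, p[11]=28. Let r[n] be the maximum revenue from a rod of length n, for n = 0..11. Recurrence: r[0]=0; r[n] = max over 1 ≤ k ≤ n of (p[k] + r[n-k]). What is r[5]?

   n    0    1    2    3    4    5    6    7    8    9   10   11
r[n]    0    1    5    9   12   15   18   21   24   27   30   33

15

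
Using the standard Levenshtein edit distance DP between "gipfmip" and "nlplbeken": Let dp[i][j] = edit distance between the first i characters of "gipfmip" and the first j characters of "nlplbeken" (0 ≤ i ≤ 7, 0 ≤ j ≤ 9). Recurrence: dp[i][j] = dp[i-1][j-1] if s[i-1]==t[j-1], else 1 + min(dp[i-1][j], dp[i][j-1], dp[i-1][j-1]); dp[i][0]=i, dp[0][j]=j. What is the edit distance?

8

   ''  n  l  p  l  b  e  k  e  n
''  0  1  2  3  4  5  6  7  8  9
 g  1  1  2  3  4  5  6  7  8  9
 i  2  2  2  3  4  5  6  7  8  9
 p  3  3  3  2  3  4  5  6  7  8
 f  4  4  4  3  3  4  5  6  7  8
 m  5  5  5  4  4  4  5  6  7  8
 i  6  6  6  5  5  5  5  6  7  8
 p  7  7  7  6  6  6  6  6  7  8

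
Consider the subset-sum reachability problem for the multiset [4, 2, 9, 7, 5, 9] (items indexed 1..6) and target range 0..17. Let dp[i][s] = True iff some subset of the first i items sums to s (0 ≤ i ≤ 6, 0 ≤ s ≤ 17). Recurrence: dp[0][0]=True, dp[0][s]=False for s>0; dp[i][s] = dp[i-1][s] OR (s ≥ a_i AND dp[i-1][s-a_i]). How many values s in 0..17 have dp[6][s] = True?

13

i\s   0   1   2   3   4   5   6   7   8   9  10  11  12  13  14  15  16  17
  0   T   F   F   F   F   F   F   F   F   F   F   F   F   F   F   F   F   F
  1   T   F   F   F   T   F   F   F   F   F   F   F   F   F   F   F   F   F
  2   T   F   T   F   T   F   T   F   F   F   F   F   F   F   F   F   F   F
  3   T   F   T   F   T   F   T   F   F   T   F   T   F   T   F   T   F   F
  4   T   F   T   F   T   F   T   T   F   T   F   T   F   T   F   T   T   F
  5   T   F   T   F   T   T   T   T   F   T   F   T   T   T   T   T   T   F
  6   T   F   T   F   T   T   T   T   F   T   F   T   T   T   T   T   T   F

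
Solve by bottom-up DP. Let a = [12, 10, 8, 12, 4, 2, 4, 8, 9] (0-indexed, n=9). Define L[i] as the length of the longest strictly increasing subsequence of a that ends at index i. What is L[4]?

   i    0    1    2    3    4    5    6    7    8
a[i]   12   10    8   12    4    2    4    8    9
L[i]    1    1    1    2    1    1    2    3    4

1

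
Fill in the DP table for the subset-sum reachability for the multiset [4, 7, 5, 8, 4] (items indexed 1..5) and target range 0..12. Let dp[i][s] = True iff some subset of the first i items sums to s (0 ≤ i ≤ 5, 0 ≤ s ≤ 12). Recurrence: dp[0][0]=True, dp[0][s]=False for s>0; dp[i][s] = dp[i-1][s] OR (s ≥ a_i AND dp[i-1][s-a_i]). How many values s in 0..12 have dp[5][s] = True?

8

i\s   0   1   2   3   4   5   6   7   8   9  10  11  12
  0   T   F   F   F   F   F   F   F   F   F   F   F   F
  1   T   F   F   F   T   F   F   F   F   F   F   F   F
  2   T   F   F   F   T   F   F   T   F   F   F   T   F
  3   T   F   F   F   T   T   F   T   F   T   F   T   T
  4   T   F   F   F   T   T   F   T   T   T   F   T   T
  5   T   F   F   F   T   T   F   T   T   T   F   T   T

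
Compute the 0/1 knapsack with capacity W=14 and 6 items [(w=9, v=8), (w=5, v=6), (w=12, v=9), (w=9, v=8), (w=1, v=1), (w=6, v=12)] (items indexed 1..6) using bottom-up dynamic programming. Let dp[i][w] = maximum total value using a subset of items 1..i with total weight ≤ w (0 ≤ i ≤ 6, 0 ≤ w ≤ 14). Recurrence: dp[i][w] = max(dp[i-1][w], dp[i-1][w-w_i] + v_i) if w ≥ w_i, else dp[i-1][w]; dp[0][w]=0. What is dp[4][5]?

i\w   0   1   2   3   4   5   6   7   8   9  10  11  12  13  14
  0   0   0   0   0   0   0   0   0   0   0   0   0   0   0   0
  1   0   0   0   0   0   0   0   0   0   8   8   8   8   8   8
  2   0   0   0   0   0   6   6   6   6   8   8   8   8   8  14
  3   0   0   0   0   0   6   6   6   6   8   8   8   9   9  14
  4   0   0   0   0   0   6   6   6   6   8   8   8   9   9  14
  5   0   1   1   1   1   6   7   7   7   8   9   9   9  10  14
  6   0   1   1   1   1   6  12  13  13  13  13  18  19  19  19

6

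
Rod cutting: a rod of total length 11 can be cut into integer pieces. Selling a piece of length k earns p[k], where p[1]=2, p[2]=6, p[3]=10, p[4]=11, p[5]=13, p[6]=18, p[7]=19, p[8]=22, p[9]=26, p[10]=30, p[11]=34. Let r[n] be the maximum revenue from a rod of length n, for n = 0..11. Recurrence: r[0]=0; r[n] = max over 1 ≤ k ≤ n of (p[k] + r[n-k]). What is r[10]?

32

   n    0    1    2    3    4    5    6    7    8    9   10   11
r[n]    0    2    6   10   12   16   20   22   26   30   32   36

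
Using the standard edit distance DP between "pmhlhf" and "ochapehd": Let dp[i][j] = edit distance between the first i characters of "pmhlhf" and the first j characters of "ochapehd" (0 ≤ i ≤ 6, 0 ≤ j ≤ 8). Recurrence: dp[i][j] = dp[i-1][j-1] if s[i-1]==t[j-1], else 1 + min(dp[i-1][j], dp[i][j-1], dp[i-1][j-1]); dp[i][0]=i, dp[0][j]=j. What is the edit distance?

   ''  o  c  h  a  p  e  h  d
''  0  1  2  3  4  5  6  7  8
 p  1  1  2  3  4  4  5  6  7
 m  2  2  2  3  4  5  5  6  7
 h  3  3  3  2  3  4  5  5  6
 l  4  4  4  3  3  4  5  6  6
 h  5  5  5  4  4  4  5  5  6
 f  6  6  6  5  5  5  5  6  6

6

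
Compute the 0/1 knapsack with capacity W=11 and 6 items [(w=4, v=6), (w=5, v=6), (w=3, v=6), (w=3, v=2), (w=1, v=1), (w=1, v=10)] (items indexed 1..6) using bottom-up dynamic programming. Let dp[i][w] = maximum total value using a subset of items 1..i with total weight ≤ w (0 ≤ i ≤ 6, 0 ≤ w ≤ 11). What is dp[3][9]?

i\w   0   1   2   3   4   5   6   7   8   9  10  11
  0   0   0   0   0   0   0   0   0   0   0   0   0
  1   0   0   0   0   6   6   6   6   6   6   6   6
  2   0   0   0   0   6   6   6   6   6  12  12  12
  3   0   0   0   6   6   6   6  12  12  12  12  12
  4   0   0   0   6   6   6   8  12  12  12  14  14
  5   0   1   1   6   7   7   8  12  13  13  14  15
  6   0  10  11  11  16  17  17  18  22  23  23  24

12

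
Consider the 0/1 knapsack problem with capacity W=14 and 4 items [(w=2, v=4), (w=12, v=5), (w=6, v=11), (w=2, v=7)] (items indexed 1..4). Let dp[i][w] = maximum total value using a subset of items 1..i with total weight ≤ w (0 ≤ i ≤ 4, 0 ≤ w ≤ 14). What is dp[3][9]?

i\w   0   1   2   3   4   5   6   7   8   9  10  11  12  13  14
  0   0   0   0   0   0   0   0   0   0   0   0   0   0   0   0
  1   0   0   4   4   4   4   4   4   4   4   4   4   4   4   4
  2   0   0   4   4   4   4   4   4   4   4   4   4   5   5   9
  3   0   0   4   4   4   4  11  11  15  15  15  15  15  15  15
  4   0   0   7   7  11  11  11  11  18  18  22  22  22  22  22

15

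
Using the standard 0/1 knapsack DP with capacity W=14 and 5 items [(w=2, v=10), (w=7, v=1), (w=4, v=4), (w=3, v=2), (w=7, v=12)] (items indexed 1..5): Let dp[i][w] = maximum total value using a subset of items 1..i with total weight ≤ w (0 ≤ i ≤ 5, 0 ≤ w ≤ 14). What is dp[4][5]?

12

i\w   0   1   2   3   4   5   6   7   8   9  10  11  12  13  14
  0   0   0   0   0   0   0   0   0   0   0   0   0   0   0   0
  1   0   0  10  10  10  10  10  10  10  10  10  10  10  10  10
  2   0   0  10  10  10  10  10  10  10  11  11  11  11  11  11
  3   0   0  10  10  10  10  14  14  14  14  14  14  14  15  15
  4   0   0  10  10  10  12  14  14  14  16  16  16  16  16  16
  5   0   0  10  10  10  12  14  14  14  22  22  22  24  26  26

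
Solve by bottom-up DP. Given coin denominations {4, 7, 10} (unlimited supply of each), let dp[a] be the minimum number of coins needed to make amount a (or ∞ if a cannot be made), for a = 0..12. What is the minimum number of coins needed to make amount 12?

3

 a  0  1  2  3  4  5  6  7  8  9 10 11 12
dp  0  -  -  -  1  -  -  1  2  -  1  2  3
(- denotes ∞ / unreachable)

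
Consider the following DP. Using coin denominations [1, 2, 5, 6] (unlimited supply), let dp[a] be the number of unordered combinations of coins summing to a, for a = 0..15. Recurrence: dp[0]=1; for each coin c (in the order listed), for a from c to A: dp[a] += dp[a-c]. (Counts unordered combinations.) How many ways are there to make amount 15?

after  coin     0     1     2     3     4     5     6     7     8     9    10    11    12    13    14    15
          1     1     1     1     1     1     1     1     1     1     1     1     1     1     1     1     1
          2     1     1     2     2     3     3     4     4     5     5     6     6     7     7     8     8
          5     1     1     2     2     3     4     5     6     7     8    10    11    13    14    16    18
          6     1     1     2     2     3     4     6     7     9    10    13    15    19    21    25    28

28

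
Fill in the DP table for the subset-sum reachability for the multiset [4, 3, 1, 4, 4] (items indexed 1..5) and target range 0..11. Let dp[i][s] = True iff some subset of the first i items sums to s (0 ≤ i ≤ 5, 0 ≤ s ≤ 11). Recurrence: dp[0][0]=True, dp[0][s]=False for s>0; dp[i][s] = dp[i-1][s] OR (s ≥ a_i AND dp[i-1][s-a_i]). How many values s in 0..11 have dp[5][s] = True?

9

i\s   0   1   2   3   4   5   6   7   8   9  10  11
  0   T   F   F   F   F   F   F   F   F   F   F   F
  1   T   F   F   F   T   F   F   F   F   F   F   F
  2   T   F   F   T   T   F   F   T   F   F   F   F
  3   T   T   F   T   T   T   F   T   T   F   F   F
  4   T   T   F   T   T   T   F   T   T   T   F   T
  5   T   T   F   T   T   T   F   T   T   T   F   T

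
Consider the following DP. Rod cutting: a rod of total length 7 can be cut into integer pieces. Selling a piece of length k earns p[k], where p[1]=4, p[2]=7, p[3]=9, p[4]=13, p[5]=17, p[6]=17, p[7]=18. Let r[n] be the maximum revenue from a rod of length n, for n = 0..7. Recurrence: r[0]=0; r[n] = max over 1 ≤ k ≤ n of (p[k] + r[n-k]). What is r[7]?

   n    0    1    2    3    4    5    6    7
r[n]    0    4    8   12   16   20   24   28

28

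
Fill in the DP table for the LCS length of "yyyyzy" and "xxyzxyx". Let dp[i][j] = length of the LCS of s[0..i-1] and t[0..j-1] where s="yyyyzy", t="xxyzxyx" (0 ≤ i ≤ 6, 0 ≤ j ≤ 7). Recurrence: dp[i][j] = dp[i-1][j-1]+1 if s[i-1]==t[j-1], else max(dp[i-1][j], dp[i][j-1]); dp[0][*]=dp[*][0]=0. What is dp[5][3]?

1

   ''  x  x  y  z  x  y  x
''  0  0  0  0  0  0  0  0
 y  0  0  0  1  1  1  1  1
 y  0  0  0  1  1  1  2  2
 y  0  0  0  1  1  1  2  2
 y  0  0  0  1  1  1  2  2
 z  0  0  0  1  2  2  2  2
 y  0  0  0  1  2  2  3  3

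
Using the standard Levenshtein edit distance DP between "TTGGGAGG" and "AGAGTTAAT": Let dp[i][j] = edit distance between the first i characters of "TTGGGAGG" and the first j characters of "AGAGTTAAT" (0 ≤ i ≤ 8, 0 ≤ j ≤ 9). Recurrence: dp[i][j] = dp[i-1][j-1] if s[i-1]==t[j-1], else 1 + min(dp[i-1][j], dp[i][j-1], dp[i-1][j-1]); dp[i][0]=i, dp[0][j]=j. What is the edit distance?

7

   ''  A  G  A  G  T  T  A  A  T
''  0  1  2  3  4  5  6  7  8  9
 T  1  1  2  3  4  4  5  6  7  8
 T  2  2  2  3  4  4  4  5  6  7
 G  3  3  2  3  3  4  5  5  6  7
 G  4  4  3  3  3  4  5  6  6  7
 G  5  5  4  4  3  4  5  6  7  7
 A  6  5  5  4  4  4  5  5  6  7
 G  7  6  5  5  4  5  5  6  6  7
 G  8  7  6  6  5  5  6  6  7  7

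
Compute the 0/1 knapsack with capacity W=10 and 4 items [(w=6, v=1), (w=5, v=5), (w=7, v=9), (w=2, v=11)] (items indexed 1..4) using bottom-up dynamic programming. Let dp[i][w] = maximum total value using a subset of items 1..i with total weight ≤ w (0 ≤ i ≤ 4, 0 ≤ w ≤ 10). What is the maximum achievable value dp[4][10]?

20

i\w   0   1   2   3   4   5   6   7   8   9  10
  0   0   0   0   0   0   0   0   0   0   0   0
  1   0   0   0   0   0   0   1   1   1   1   1
  2   0   0   0   0   0   5   5   5   5   5   5
  3   0   0   0   0   0   5   5   9   9   9   9
  4   0   0  11  11  11  11  11  16  16  20  20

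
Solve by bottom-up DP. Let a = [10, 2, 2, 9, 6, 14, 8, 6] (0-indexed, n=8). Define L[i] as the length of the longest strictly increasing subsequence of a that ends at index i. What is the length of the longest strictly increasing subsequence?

   i    0    1    2    3    4    5    6    7
a[i]   10    2    2    9    6   14    8    6
L[i]    1    1    1    2    2    3    3    2

3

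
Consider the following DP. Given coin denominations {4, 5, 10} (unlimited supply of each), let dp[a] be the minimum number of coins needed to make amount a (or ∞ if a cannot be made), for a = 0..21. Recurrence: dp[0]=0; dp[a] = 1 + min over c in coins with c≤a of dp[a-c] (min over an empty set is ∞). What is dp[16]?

 a  0  1  2  3  4  5  6  7  8  9 10 11 12 13 14 15 16 17 18 19 20 21
dp  0  -  -  -  1  1  -  -  2  2  1  -  3  3  2  2  4  4  3  3  2  5
(- denotes ∞ / unreachable)

4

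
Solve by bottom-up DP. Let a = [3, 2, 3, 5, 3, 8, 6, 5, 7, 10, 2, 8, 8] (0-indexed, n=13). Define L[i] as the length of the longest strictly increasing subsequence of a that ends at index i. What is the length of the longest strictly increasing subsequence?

   i    0    1    2    3    4    5    6    7    8    9   10   11   12
a[i]    3    2    3    5    3    8    6    5    7   10    2    8    8
L[i]    1    1    2    3    2    4    4    3    5    6    1    6    6

6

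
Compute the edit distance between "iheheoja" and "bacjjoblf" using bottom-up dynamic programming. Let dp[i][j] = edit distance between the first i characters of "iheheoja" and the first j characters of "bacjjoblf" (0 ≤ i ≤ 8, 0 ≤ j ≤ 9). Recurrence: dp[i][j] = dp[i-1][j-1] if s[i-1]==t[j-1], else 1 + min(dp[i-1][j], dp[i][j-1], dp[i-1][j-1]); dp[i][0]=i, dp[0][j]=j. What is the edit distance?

8

   ''  b  a  c  j  j  o  b  l  f
''  0  1  2  3  4  5  6  7  8  9
 i  1  1  2  3  4  5  6  7  8  9
 h  2  2  2  3  4  5  6  7  8  9
 e  3  3  3  3  4  5  6  7  8  9
 h  4  4  4  4  4  5  6  7  8  9
 e  5  5  5  5  5  5  6  7  8  9
 o  6  6  6  6  6  6  5  6  7  8
 j  7  7  7  7  6  6  6  6  7  8
 a  8  8  7  8  7  7  7  7  7  8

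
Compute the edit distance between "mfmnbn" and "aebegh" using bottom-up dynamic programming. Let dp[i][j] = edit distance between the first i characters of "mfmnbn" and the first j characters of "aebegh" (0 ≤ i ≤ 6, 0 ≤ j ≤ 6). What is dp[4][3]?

   ''  a  e  b  e  g  h
''  0  1  2  3  4  5  6
 m  1  1  2  3  4  5  6
 f  2  2  2  3  4  5  6
 m  3  3  3  3  4  5  6
 n  4  4  4  4  4  5  6
 b  5  5  5  4  5  5  6
 n  6  6  6  5  5  6  6

4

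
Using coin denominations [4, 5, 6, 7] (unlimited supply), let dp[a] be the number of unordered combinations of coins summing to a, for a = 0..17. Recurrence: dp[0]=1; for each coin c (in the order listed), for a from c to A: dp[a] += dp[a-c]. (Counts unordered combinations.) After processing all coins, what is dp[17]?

after  coin     0     1     2     3     4     5     6     7     8     9    10    11    12    13    14    15    16    17
          4     1     0     0     0     1     0     0     0     1     0     0     0     1     0     0     0     1     0
          5     1     0     0     0     1     1     0     0     1     1     1     0     1     1     1     1     1     1
          6     1     0     0     0     1     1     1     0     1     1     2     1     2     1     2     2     3     2
          7     1     0     0     0     1     1     1     1     1     1     2     2     3     2     3     3     4     4

4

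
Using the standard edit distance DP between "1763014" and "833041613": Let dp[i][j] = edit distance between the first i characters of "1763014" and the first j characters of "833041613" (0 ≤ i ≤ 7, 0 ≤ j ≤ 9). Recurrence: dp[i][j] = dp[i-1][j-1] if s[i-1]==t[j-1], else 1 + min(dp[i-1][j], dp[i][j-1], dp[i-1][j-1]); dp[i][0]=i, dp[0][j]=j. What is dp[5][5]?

   ''  8  3  3  0  4  1  6  1  3
''  0  1  2  3  4  5  6  7  8  9
 1  1  1  2  3  4  5  5  6  7  8
 7  2  2  2  3  4  5  6  6  7  8
 6  3  3  3  3  4  5  6  6  7  8
 3  4  4  3  3  4  5  6  7  7  7
 0  5  5  4  4  3  4  5  6  7  8
 1  6  6  5  5  4  4  4  5  6  7
 4  7  7  6  6  5  4  5  5  6  7

4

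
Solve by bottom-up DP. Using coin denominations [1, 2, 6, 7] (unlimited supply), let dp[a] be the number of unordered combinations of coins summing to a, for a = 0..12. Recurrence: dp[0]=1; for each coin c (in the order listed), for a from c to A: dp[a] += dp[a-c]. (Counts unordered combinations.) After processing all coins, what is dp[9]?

9

after  coin     0     1     2     3     4     5     6     7     8     9    10    11    12
          1     1     1     1     1     1     1     1     1     1     1     1     1     1
          2     1     1     2     2     3     3     4     4     5     5     6     6     7
          6     1     1     2     2     3     3     5     5     7     7     9     9    12
          7     1     1     2     2     3     3     5     6     8     9    11    12    15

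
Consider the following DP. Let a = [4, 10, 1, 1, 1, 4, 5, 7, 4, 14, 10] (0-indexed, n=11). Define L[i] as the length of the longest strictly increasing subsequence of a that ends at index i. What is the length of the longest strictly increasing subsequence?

   i    0    1    2    3    4    5    6    7    8    9   10
a[i]    4   10    1    1    1    4    5    7    4   14   10
L[i]    1    2    1    1    1    2    3    4    2    5    5

5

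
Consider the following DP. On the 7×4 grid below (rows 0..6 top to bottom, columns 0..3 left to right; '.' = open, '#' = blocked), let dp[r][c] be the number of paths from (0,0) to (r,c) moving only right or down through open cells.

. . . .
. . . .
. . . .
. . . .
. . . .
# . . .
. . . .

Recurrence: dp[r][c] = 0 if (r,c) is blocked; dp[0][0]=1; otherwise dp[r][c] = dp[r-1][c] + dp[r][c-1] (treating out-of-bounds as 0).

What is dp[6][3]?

r\c   0   1   2   3
  0   1   1   1   1
  1   1   2   3   4
  2   1   3   6  10
  3   1   4  10  20
  4   1   5  15  35
  5   0   5  20  55
  6   0   5  25  80

80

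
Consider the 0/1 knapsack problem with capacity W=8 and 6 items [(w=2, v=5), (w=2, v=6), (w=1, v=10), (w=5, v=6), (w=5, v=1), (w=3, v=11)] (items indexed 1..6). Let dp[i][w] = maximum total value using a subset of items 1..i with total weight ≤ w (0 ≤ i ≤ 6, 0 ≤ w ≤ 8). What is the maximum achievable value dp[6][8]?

32

i\w   0   1   2   3   4   5   6   7   8
  0   0   0   0   0   0   0   0   0   0
  1   0   0   5   5   5   5   5   5   5
  2   0   0   6   6  11  11  11  11  11
  3   0  10  10  16  16  21  21  21  21
  4   0  10  10  16  16  21  21  21  22
  5   0  10  10  16  16  21  21  21  22
  6   0  10  10  16  21  21  27  27  32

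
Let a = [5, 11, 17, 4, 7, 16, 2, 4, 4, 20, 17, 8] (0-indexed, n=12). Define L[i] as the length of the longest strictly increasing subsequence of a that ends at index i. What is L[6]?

   i    0    1    2    3    4    5    6    7    8    9   10   11
a[i]    5   11   17    4    7   16    2    4    4   20   17    8
L[i]    1    2    3    1    2    3    1    2    2    4    4    3

1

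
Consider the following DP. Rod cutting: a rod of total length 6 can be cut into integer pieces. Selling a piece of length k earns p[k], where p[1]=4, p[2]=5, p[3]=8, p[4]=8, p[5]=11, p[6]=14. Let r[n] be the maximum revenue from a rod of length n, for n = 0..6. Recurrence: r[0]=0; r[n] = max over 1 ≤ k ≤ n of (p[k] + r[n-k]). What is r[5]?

   n    0    1    2    3    4    5    6
r[n]    0    4    8   12   16   20   24

20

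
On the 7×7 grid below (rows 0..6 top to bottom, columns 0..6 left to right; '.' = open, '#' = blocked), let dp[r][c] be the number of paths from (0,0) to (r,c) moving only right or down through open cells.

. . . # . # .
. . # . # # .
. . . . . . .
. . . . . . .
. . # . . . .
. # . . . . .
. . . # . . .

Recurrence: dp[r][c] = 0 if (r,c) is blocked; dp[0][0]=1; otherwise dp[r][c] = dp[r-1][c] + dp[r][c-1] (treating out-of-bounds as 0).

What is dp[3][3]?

r\c   0   1   2   3   4   5   6
  0   1   1   1   0   0   0   0
  1   1   2   0   0   0   0   0
  2   1   3   3   3   3   3   3
  3   1   4   7  10  13  16  19
  4   1   5   0  10  23  39  58
  5   1   0   0  10  33  72 130
  6   1   1   1   0  33 105 235

10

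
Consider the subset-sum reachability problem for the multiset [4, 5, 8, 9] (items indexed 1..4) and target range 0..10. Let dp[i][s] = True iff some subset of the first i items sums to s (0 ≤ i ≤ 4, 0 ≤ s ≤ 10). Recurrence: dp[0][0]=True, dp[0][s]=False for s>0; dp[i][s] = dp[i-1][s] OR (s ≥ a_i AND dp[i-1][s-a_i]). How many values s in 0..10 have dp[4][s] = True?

5

i\s   0   1   2   3   4   5   6   7   8   9  10
  0   T   F   F   F   F   F   F   F   F   F   F
  1   T   F   F   F   T   F   F   F   F   F   F
  2   T   F   F   F   T   T   F   F   F   T   F
  3   T   F   F   F   T   T   F   F   T   T   F
  4   T   F   F   F   T   T   F   F   T   T   F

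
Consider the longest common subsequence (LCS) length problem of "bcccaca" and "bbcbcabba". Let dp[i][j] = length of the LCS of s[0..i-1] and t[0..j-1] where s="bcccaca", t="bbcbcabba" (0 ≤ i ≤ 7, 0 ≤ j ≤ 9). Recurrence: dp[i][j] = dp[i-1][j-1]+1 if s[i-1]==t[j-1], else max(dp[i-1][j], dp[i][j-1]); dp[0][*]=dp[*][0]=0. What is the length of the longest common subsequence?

   ''  b  b  c  b  c  a  b  b  a
''  0  0  0  0  0  0  0  0  0  0
 b  0  1  1  1  1  1  1  1  1  1
 c  0  1  1  2  2  2  2  2  2  2
 c  0  1  1  2  2  3  3  3  3  3
 c  0  1  1  2  2  3  3  3  3  3
 a  0  1  1  2  2  3  4  4  4  4
 c  0  1  1  2  2  3  4  4  4  4
 a  0  1  1  2  2  3  4  4  4  5

5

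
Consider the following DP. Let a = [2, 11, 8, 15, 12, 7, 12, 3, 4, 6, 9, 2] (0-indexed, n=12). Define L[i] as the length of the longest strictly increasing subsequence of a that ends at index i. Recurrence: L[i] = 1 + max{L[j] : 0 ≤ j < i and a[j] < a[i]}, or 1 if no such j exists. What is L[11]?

1

   i    0    1    2    3    4    5    6    7    8    9   10   11
a[i]    2   11    8   15   12    7   12    3    4    6    9    2
L[i]    1    2    2    3    3    2    3    2    3    4    5    1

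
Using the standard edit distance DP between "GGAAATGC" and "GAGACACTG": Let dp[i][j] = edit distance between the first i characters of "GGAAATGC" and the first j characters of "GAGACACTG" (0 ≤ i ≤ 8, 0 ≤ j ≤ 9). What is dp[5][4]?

   ''  G  A  G  A  C  A  C  T  G
''  0  1  2  3  4  5  6  7  8  9
 G  1  0  1  2  3  4  5  6  7  8
 G  2  1  1  1  2  3  4  5  6  7
 A  3  2  1  2  1  2  3  4  5  6
 A  4  3  2  2  2  2  2  3  4  5
 A  5  4  3  3  2  3  2  3  4  5
 T  6  5  4  4  3  3  3  3  3  4
 G  7  6  5  4  4  4  4  4  4  3
 C  8  7  6  5  5  4  5  4  5  4

2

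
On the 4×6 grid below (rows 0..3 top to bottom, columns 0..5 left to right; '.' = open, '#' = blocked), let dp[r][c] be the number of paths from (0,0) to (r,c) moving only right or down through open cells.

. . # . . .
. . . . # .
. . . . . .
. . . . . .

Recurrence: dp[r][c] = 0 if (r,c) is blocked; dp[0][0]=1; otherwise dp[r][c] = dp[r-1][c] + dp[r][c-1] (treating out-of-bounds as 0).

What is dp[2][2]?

5

r\c   0   1   2   3   4   5
  0   1   1   0   0   0   0
  1   1   2   2   2   0   0
  2   1   3   5   7   7   7
  3   1   4   9  16  23  30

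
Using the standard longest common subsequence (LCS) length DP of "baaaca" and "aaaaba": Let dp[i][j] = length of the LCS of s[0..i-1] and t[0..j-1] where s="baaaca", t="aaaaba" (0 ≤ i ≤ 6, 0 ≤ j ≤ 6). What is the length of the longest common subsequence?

4

   ''  a  a  a  a  b  a
''  0  0  0  0  0  0  0
 b  0  0  0  0  0  1  1
 a  0  1  1  1  1  1  2
 a  0  1  2  2  2  2  2
 a  0  1  2  3  3  3  3
 c  0  1  2  3  3  3  3
 a  0  1  2  3  4  4  4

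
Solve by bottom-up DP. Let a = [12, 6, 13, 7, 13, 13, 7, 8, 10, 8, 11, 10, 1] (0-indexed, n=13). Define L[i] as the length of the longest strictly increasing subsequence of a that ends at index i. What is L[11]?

4

   i    0    1    2    3    4    5    6    7    8    9   10   11   12
a[i]   12    6   13    7   13   13    7    8   10    8   11   10    1
L[i]    1    1    2    2    3    3    2    3    4    3    5    4    1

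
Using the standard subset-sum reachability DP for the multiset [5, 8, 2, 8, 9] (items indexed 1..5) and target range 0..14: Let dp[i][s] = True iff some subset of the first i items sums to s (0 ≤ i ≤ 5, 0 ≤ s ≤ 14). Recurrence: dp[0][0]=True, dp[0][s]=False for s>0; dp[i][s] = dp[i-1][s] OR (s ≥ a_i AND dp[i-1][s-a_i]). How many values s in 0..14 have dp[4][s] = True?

i\s   0   1   2   3   4   5   6   7   8   9  10  11  12  13  14
  0   T   F   F   F   F   F   F   F   F   F   F   F   F   F   F
  1   T   F   F   F   F   T   F   F   F   F   F   F   F   F   F
  2   T   F   F   F   F   T   F   F   T   F   F   F   F   T   F
  3   T   F   T   F   F   T   F   T   T   F   T   F   F   T   F
  4   T   F   T   F   F   T   F   T   T   F   T   F   F   T   F
  5   T   F   T   F   F   T   F   T   T   T   T   T   F   T   T

7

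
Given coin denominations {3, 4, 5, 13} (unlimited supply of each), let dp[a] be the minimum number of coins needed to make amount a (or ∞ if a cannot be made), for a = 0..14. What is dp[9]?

2

 a  0  1  2  3  4  5  6  7  8  9 10 11 12 13 14
dp  0  -  -  1  1  1  2  2  2  2  2  3  3  1  3
(- denotes ∞ / unreachable)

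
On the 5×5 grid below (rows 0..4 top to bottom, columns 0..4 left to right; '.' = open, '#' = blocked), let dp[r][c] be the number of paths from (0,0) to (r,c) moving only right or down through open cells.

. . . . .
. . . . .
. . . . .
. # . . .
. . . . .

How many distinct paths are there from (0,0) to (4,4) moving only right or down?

r\c   0   1   2   3   4
  0   1   1   1   1   1
  1   1   2   3   4   5
  2   1   3   6  10  15
  3   1   0   6  16  31
  4   1   1   7  23  54

54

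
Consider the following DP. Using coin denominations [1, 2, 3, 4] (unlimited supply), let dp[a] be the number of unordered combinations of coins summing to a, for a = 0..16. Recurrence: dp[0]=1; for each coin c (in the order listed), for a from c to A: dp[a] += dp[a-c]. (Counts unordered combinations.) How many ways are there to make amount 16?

64

after  coin     0     1     2     3     4     5     6     7     8     9    10    11    12    13    14    15    16
          1     1     1     1     1     1     1     1     1     1     1     1     1     1     1     1     1     1
          2     1     1     2     2     3     3     4     4     5     5     6     6     7     7     8     8     9
          3     1     1     2     3     4     5     7     8    10    12    14    16    19    21    24    27    30
          4     1     1     2     3     5     6     9    11    15    18    23    27    34    39    47    54    64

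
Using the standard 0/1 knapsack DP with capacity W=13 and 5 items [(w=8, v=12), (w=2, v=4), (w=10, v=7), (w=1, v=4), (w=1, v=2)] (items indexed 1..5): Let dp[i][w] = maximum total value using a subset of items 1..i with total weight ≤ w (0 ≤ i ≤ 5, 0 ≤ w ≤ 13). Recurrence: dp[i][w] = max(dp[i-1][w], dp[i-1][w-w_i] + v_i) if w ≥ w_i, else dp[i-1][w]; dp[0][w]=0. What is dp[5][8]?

i\w   0   1   2   3   4   5   6   7   8   9  10  11  12  13
  0   0   0   0   0   0   0   0   0   0   0   0   0   0   0
  1   0   0   0   0   0   0   0   0  12  12  12  12  12  12
  2   0   0   4   4   4   4   4   4  12  12  16  16  16  16
  3   0   0   4   4   4   4   4   4  12  12  16  16  16  16
  4   0   4   4   8   8   8   8   8  12  16  16  20  20  20
  5   0   4   6   8  10  10  10  10  12  16  18  20  22  22

12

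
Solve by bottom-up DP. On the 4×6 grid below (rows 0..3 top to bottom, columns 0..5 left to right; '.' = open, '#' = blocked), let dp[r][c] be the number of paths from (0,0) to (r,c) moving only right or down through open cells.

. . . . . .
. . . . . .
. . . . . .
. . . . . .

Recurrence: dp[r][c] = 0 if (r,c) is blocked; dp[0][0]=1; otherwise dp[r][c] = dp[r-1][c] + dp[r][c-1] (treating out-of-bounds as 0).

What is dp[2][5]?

r\c   0   1   2   3   4   5
  0   1   1   1   1   1   1
  1   1   2   3   4   5   6
  2   1   3   6  10  15  21
  3   1   4  10  20  35  56

21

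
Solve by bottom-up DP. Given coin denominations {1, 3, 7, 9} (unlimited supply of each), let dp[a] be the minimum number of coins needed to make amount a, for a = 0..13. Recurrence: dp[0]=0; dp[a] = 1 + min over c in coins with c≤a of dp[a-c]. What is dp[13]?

3

 a  0  1  2  3  4  5  6  7  8  9 10 11 12 13
dp  0  1  2  1  2  3  2  1  2  1  2  3  2  3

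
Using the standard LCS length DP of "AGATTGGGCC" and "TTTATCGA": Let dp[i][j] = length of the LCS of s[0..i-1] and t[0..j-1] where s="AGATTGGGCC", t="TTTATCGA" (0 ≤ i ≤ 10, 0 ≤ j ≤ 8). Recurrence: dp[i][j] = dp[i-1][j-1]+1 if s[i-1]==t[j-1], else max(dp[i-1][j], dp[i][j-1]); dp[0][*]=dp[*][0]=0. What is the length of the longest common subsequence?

   ''  T  T  T  A  T  C  G  A
''  0  0  0  0  0  0  0  0  0
 A  0  0  0  0  1  1  1  1  1
 G  0  0  0  0  1  1  1  2  2
 A  0  0  0  0  1  1  1  2  3
 T  0  1  1  1  1  2  2  2  3
 T  0  1  2  2  2  2  2  2  3
 G  0  1  2  2  2  2  2  3  3
 G  0  1  2  2  2  2  2  3  3
 G  0  1  2  2  2  2  2  3  3
 C  0  1  2  2  2  2  3  3  3
 C  0  1  2  2  2  2  3  3  3

3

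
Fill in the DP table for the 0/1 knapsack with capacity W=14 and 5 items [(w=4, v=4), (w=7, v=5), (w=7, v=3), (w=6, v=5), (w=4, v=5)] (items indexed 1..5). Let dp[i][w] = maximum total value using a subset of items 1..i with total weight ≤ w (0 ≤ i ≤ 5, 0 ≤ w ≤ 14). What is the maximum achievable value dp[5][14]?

i\w   0   1   2   3   4   5   6   7   8   9  10  11  12  13  14
  0   0   0   0   0   0   0   0   0   0   0   0   0   0   0   0
  1   0   0   0   0   4   4   4   4   4   4   4   4   4   4   4
  2   0   0   0   0   4   4   4   5   5   5   5   9   9   9   9
  3   0   0   0   0   4   4   4   5   5   5   5   9   9   9   9
  4   0   0   0   0   4   4   5   5   5   5   9   9   9  10  10
  5   0   0   0   0   5   5   5   5   9   9  10  10  10  10  14

14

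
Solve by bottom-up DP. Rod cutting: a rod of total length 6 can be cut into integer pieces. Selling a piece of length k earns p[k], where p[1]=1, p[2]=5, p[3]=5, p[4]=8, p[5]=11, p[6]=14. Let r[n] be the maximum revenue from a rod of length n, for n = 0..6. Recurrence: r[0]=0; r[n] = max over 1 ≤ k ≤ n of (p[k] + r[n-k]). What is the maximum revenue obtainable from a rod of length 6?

   n    0    1    2    3    4    5    6
r[n]    0    1    5    6   10   11   15

15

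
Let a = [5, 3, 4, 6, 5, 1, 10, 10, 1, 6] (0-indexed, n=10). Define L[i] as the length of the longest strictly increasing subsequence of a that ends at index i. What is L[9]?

   i    0    1    2    3    4    5    6    7    8    9
a[i]    5    3    4    6    5    1   10   10    1    6
L[i]    1    1    2    3    3    1    4    4    1    4

4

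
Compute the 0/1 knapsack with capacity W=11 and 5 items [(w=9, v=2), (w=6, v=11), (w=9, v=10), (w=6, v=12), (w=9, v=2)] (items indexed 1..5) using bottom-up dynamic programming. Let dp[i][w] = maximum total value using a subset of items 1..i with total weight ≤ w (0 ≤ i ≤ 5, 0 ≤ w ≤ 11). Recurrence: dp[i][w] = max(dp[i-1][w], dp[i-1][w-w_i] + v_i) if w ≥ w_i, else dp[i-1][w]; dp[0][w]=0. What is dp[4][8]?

i\w   0   1   2   3   4   5   6   7   8   9  10  11
  0   0   0   0   0   0   0   0   0   0   0   0   0
  1   0   0   0   0   0   0   0   0   0   2   2   2
  2   0   0   0   0   0   0  11  11  11  11  11  11
  3   0   0   0   0   0   0  11  11  11  11  11  11
  4   0   0   0   0   0   0  12  12  12  12  12  12
  5   0   0   0   0   0   0  12  12  12  12  12  12

12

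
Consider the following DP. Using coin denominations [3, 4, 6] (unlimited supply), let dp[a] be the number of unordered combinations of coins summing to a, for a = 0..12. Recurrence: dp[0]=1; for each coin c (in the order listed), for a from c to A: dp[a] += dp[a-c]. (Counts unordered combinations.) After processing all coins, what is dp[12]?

after  coin     0     1     2     3     4     5     6     7     8     9    10    11    12
          3     1     0     0     1     0     0     1     0     0     1     0     0     1
          4     1     0     0     1     1     0     1     1     1     1     1     1     2
          6     1     0     0     1     1     0     2     1     1     2     2     1     4

4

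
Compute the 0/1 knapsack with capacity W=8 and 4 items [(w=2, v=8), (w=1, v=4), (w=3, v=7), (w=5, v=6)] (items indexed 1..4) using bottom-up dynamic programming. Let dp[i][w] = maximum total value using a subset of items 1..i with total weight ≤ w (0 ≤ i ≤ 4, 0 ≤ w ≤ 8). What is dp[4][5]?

15

i\w   0   1   2   3   4   5   6   7   8
  0   0   0   0   0   0   0   0   0   0
  1   0   0   8   8   8   8   8   8   8
  2   0   4   8  12  12  12  12  12  12
  3   0   4   8  12  12  15  19  19  19
  4   0   4   8  12  12  15  19  19  19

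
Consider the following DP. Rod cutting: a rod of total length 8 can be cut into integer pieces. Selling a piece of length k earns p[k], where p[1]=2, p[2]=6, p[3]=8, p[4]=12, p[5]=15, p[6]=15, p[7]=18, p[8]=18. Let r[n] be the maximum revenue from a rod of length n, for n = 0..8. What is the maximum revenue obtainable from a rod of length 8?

24

   n    0    1    2    3    4    5    6    7    8
r[n]    0    2    6    8   12   15   18   21   24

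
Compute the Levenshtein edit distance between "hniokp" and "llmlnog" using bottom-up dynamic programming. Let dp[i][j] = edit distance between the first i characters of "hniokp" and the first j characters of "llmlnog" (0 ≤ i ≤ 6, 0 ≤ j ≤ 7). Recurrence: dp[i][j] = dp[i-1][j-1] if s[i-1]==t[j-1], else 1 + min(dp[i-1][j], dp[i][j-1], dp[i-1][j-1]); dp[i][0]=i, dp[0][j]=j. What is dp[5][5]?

   ''  l  l  m  l  n  o  g
''  0  1  2  3  4  5  6  7
 h  1  1  2  3  4  5  6  7
 n  2  2  2  3  4  4  5  6
 i  3  3  3  3  4  5  5  6
 o  4  4  4  4  4  5  5  6
 k  5  5  5  5  5  5  6  6
 p  6  6  6  6  6  6  6  7

5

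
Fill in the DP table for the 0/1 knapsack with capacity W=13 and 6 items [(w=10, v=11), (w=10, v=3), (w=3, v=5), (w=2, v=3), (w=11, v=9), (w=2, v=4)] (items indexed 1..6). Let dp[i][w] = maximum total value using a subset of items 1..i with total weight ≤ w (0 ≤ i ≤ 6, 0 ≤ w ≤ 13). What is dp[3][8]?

5

i\w   0   1   2   3   4   5   6   7   8   9  10  11  12  13
  0   0   0   0   0   0   0   0   0   0   0   0   0   0   0
  1   0   0   0   0   0   0   0   0   0   0  11  11  11  11
  2   0   0   0   0   0   0   0   0   0   0  11  11  11  11
  3   0   0   0   5   5   5   5   5   5   5  11  11  11  16
  4   0   0   3   5   5   8   8   8   8   8  11  11  14  16
  5   0   0   3   5   5   8   8   8   8   8  11  11  14  16
  6   0   0   4   5   7   9   9  12  12  12  12  12  15  16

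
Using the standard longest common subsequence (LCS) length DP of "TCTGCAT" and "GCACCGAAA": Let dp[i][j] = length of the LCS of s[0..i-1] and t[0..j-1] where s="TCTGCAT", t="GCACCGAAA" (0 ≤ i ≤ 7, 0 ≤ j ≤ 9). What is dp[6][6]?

3

   ''  G  C  A  C  C  G  A  A  A
''  0  0  0  0  0  0  0  0  0  0
 T  0  0  0  0  0  0  0  0  0  0
 C  0  0  1  1  1  1  1  1  1  1
 T  0  0  1  1  1  1  1  1  1  1
 G  0  1  1  1  1  1  2  2  2  2
 C  0  1  2  2  2  2  2  2  2  2
 A  0  1  2  3  3  3  3  3  3  3
 T  0  1  2  3  3  3  3  3  3  3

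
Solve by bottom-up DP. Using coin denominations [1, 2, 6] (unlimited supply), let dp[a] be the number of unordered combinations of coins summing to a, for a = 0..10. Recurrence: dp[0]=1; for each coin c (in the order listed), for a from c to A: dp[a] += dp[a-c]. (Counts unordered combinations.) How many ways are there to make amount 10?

9

after  coin     0     1     2     3     4     5     6     7     8     9    10
          1     1     1     1     1     1     1     1     1     1     1     1
          2     1     1     2     2     3     3     4     4     5     5     6
          6     1     1     2     2     3     3     5     5     7     7     9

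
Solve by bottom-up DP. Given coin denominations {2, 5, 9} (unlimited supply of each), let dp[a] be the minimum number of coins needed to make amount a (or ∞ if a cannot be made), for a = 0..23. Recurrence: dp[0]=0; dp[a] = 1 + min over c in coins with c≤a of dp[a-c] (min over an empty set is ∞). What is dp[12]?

3

 a  0  1  2  3  4  5  6  7  8  9 10 11 12 13 14 15 16 17 18 19 20 21 22 23
dp  0  -  1  -  2  1  3  2  4  1  2  2  3  3  2  3  3  4  2  3  3  4  4  3
(- denotes ∞ / unreachable)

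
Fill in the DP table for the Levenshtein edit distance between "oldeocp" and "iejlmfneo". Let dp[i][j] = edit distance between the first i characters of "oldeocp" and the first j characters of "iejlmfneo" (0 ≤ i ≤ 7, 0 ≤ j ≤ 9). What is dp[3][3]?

   ''  i  e  j  l  m  f  n  e  o
''  0  1  2  3  4  5  6  7  8  9
 o  1  1  2  3  4  5  6  7  8  8
 l  2  2  2  3  3  4  5  6  7  8
 d  3  3  3  3  4  4  5  6  7  8
 e  4  4  3  4  4  5  5  6  6  7
 o  5  5  4  4  5  5  6  6  7  6
 c  6  6  5  5  5  6  6  7  7  7
 p  7  7  6  6  6  6  7  7  8  8

3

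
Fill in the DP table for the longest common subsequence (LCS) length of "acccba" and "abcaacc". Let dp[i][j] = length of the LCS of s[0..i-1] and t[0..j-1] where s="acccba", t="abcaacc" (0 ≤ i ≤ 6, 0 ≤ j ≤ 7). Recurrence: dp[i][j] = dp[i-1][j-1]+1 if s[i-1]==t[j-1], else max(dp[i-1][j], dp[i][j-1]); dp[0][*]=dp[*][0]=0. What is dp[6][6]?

   ''  a  b  c  a  a  c  c
''  0  0  0  0  0  0  0  0
 a  0  1  1  1  1  1  1  1
 c  0  1  1  2  2  2  2  2
 c  0  1  1  2  2  2  3  3
 c  0  1  1  2  2  2  3  4
 b  0  1  2  2  2  2  3  4
 a  0  1  2  2  3  3  3  4

3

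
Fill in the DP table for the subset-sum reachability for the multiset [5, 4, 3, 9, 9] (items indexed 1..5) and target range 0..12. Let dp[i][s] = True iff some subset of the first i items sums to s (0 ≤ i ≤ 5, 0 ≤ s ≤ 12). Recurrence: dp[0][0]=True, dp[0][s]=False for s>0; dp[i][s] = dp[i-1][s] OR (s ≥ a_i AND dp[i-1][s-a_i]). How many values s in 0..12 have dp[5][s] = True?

i\s   0   1   2   3   4   5   6   7   8   9  10  11  12
  0   T   F   F   F   F   F   F   F   F   F   F   F   F
  1   T   F   F   F   F   T   F   F   F   F   F   F   F
  2   T   F   F   F   T   T   F   F   F   T   F   F   F
  3   T   F   F   T   T   T   F   T   T   T   F   F   T
  4   T   F   F   T   T   T   F   T   T   T   F   F   T
  5   T   F   F   T   T   T   F   T   T   T   F   F   T

8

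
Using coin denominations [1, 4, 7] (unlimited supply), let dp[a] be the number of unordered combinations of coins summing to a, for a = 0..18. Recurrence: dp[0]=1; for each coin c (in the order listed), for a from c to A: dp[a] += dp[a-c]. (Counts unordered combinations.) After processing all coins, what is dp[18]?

after  coin     0     1     2     3     4     5     6     7     8     9    10    11    12    13    14    15    16    17    18
          1     1     1     1     1     1     1     1     1     1     1     1     1     1     1     1     1     1     1     1
          4     1     1     1     1     2     2     2     2     3     3     3     3     4     4     4     4     5     5     5
          7     1     1     1     1     2     2     2     3     4     4     4     5     6     6     7     8     9     9    10

10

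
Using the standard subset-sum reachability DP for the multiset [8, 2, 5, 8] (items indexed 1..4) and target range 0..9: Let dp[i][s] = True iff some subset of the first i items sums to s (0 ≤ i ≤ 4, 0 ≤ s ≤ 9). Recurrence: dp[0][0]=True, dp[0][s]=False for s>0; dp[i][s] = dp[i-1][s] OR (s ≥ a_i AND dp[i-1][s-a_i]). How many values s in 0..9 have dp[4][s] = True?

5

i\s   0   1   2   3   4   5   6   7   8   9
  0   T   F   F   F   F   F   F   F   F   F
  1   T   F   F   F   F   F   F   F   T   F
  2   T   F   T   F   F   F   F   F   T   F
  3   T   F   T   F   F   T   F   T   T   F
  4   T   F   T   F   F   T   F   T   T   F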